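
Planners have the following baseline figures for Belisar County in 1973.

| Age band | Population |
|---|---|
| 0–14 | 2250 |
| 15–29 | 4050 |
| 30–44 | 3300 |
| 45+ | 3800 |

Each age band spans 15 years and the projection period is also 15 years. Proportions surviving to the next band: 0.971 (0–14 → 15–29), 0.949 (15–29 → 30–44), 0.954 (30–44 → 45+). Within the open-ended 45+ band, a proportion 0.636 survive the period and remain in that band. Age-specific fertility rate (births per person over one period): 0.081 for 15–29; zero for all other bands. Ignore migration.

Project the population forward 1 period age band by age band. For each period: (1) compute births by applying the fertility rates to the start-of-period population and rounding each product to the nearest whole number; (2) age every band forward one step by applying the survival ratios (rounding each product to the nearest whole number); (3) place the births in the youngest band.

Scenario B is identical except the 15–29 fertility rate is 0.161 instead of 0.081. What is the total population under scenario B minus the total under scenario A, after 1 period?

324

[period 1]
Births: 4050 × 0.081 = 328
15–29: 2250 × 0.971 = 2185
30–44: 4050 × 0.949 = 3843
45+: 3300 × 0.954 + 3800 × 0.636 = 3148 + 2417 = 5565
→ [328, 2185, 3843, 5565]
Scenario A total after 1 period: 11921
Scenario B projection —
[period 1]
Births: 4050 × 0.161 = 652
15–29: 2250 × 0.971 = 2185
30–44: 4050 × 0.949 = 3843
45+: 3300 × 0.954 + 3800 × 0.636 = 3148 + 2417 = 5565
→ [652, 2185, 3843, 5565]
Scenario B total after 1 period: 12245
Difference B − A = 12245 − 11921 = 324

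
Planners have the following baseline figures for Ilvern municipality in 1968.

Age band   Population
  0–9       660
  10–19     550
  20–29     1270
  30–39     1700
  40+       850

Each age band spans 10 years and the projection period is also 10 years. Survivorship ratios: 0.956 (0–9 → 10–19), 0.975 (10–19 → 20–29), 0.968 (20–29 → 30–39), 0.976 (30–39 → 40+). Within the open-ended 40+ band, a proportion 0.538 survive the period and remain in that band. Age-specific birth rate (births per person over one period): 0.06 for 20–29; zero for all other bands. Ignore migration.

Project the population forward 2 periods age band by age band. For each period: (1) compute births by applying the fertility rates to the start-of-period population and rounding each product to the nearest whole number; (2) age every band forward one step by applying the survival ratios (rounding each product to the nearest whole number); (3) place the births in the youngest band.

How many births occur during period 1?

[period 1]
Births: 1270 × 0.06 = 76
10–19: 660 × 0.956 = 631
20–29: 550 × 0.975 = 536
30–39: 1270 × 0.968 = 1229
40+: 1700 × 0.976 + 850 × 0.538 = 1659 + 457 = 2116
Giving 76 / 631 / 536 / 1229 / 2116.

76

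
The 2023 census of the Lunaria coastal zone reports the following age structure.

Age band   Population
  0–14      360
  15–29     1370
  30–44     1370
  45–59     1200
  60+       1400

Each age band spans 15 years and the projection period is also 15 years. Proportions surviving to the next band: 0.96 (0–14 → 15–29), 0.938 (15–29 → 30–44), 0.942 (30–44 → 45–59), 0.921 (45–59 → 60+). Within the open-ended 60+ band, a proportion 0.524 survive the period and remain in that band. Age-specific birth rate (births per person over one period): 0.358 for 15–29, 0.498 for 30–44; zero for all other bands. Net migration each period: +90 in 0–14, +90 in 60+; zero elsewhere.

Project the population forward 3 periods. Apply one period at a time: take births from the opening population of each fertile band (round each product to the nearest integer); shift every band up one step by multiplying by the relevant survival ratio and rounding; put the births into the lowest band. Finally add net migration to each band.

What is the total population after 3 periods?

5353

Let band 1 be 0–14 through band 5 = 60+.
[period 1]
Births: 1370 * 0.358 = 490  |  1370 * 0.498 = 682 — total 1172
Band 2: 360 * 0.96 = 346
Band 3: 1370 * 0.938 = 1285
Band 4: 1370 * 0.942 = 1291
Band 5: 1200 * 0.921 + 1400 * 0.524 = 1105 + 734 = 1839
Net migration: Band 1 + 90 → 1262; Band 5 + 90 → 1929
Giving 1262 / 346 / 1285 / 1291 / 1929.
[period 2]
Births: 346 * 0.358 = 124  |  1285 * 0.498 = 640 — total 764
Band 2: 1262 * 0.96 = 1212
Band 3: 346 * 0.938 = 325
Band 4: 1285 * 0.942 = 1210
Band 5: 1291 * 0.921 + 1929 * 0.524 = 1189 + 1011 = 2200
Net migration: Band 1 + 90 → 854; Band 5 + 90 → 2290
Giving 854 / 1212 / 325 / 1210 / 2290.
[period 3]
Births: 1212 * 0.358 = 434  |  325 * 0.498 = 162 — total 596
Band 2: 854 * 0.96 = 820
Band 3: 1212 * 0.938 = 1137
Band 4: 325 * 0.942 = 306
Band 5: 1210 * 0.921 + 2290 * 0.524 = 1114 + 1200 = 2314
Net migration: Band 1 + 90 → 686; Band 5 + 90 → 2404
Giving 686 / 820 / 1137 / 306 / 2404.
Total after period 3: 686 + 820 + 1137 + 306 + 2404 = 5353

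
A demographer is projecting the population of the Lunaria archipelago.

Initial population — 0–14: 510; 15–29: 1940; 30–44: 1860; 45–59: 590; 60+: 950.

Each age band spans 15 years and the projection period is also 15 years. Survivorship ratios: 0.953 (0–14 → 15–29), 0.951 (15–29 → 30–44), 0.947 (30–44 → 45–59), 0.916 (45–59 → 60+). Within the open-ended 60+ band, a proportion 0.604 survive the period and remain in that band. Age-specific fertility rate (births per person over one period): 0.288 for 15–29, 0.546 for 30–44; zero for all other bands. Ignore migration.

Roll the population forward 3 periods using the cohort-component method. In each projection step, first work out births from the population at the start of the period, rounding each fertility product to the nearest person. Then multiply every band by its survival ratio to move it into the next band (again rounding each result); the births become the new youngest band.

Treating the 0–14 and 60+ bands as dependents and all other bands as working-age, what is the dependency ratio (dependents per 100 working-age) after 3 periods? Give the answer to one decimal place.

123.9

Call the bands 1 to 5, youngest first.
— Period 1 —
Births: 1940 * 0.288 = 559 ; 1860 * 0.546 = 1016 → total 1575
Band 2: 510 * 0.953 = 486
Band 3: 1940 * 0.951 = 1845
Band 4: 1860 * 0.947 = 1761
Band 5: 590 * 0.916 + 950 * 0.604 = 540 + 574 = 1114
→ [1575, 486, 1845, 1761, 1114]
— Period 2 —
Births: 486 * 0.288 = 140 ; 1845 * 0.546 = 1007 → total 1147
Band 2: 1575 * 0.953 = 1501
Band 3: 486 * 0.951 = 462
Band 4: 1845 * 0.947 = 1747
Band 5: 1761 * 0.916 + 1114 * 0.604 = 1613 + 673 = 2286
→ [1147, 1501, 462, 1747, 2286]
— Period 3 —
Births: 1501 * 0.288 = 432 ; 462 * 0.546 = 252 → total 684
Band 2: 1147 * 0.953 = 1093
Band 3: 1501 * 0.951 = 1427
Band 4: 462 * 0.947 = 438
Band 5: 1747 * 0.916 + 2286 * 0.604 = 1600 + 1381 = 2981
→ [684, 1093, 1427, 438, 2981]
Dependents (band 0–14 + band 60+) = 684 + 2981 = 3665; working-age = 2958; ratio = 3665/2958 × 100 = 123.9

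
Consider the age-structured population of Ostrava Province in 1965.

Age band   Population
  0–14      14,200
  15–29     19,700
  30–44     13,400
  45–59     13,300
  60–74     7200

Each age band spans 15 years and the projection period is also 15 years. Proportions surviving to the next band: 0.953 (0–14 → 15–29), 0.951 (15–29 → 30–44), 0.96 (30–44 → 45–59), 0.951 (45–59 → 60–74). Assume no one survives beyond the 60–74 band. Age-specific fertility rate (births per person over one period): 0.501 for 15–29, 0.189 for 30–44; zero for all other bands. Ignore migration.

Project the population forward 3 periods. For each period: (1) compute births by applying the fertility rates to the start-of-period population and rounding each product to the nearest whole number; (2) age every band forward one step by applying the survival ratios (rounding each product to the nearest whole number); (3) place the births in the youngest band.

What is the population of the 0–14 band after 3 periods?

8354

After projecting period 1:
Births: 19700 × 0.501 = 9870, 13400 × 0.189 = 2533 → 12403
15–29: 14200 × 0.953 = 13533
30–44: 19700 × 0.951 = 18735
45–59: 13400 × 0.96 = 12864
60–74: 13300 × 0.951 = 12648
→ [12403, 13533, 18735, 12864, 12648]
After projecting period 2:
Births: 13533 × 0.501 = 6780, 18735 × 0.189 = 3541 → 10321
15–29: 12403 × 0.953 = 11820
30–44: 13533 × 0.951 = 12870
45–59: 18735 × 0.96 = 17986
60–74: 12864 × 0.951 = 12234
→ [10321, 11820, 12870, 17986, 12234]
After projecting period 3:
Births: 11820 × 0.501 = 5922, 12870 × 0.189 = 2432 → 8354
15–29: 10321 × 0.953 = 9836
30–44: 11820 × 0.951 = 11241
45–59: 12870 × 0.96 = 12355
60–74: 17986 × 0.951 = 17105
→ [8354, 9836, 11241, 12355, 17105]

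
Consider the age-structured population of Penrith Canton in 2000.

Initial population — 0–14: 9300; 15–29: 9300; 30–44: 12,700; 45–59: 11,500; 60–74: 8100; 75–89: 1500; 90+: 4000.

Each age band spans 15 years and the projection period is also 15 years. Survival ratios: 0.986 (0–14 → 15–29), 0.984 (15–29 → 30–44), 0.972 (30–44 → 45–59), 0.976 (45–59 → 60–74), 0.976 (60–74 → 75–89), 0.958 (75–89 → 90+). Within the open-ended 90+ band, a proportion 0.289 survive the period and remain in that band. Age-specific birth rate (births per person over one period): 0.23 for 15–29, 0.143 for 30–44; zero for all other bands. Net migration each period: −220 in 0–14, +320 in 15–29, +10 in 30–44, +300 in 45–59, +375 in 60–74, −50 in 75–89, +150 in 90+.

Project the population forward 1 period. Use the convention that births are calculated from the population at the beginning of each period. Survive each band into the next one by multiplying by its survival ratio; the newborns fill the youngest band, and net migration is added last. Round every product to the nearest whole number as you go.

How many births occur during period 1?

3955

Period 1.
Births: 9300 * 0.23 = 2139  |  12700 * 0.143 = 1816 → total 3955
15–29: 9300 * 0.986 = 9170
30–44: 9300 * 0.984 = 9151
45–59: 12700 * 0.972 = 12344
60–74: 11500 * 0.976 = 11224
75–89: 8100 * 0.976 = 7906
90+: 1500 * 0.958 + 4000 * 0.289 = 1437 + 1156 = 2593
Net migration: 0–14 − 220 → 3735; 15–29 + 320 → 9490; 30–44 + 10 → 9161; 45–59 + 300 → 12644; 60–74 + 375 → 11599; 75–89 − 50 → 7856; 90+ + 150 → 2743
Population now: 0–14=3735, 15–29=9490, 30–44=9161, 45–59=12644, 60–74=11599, 75–89=7856, 90+=2743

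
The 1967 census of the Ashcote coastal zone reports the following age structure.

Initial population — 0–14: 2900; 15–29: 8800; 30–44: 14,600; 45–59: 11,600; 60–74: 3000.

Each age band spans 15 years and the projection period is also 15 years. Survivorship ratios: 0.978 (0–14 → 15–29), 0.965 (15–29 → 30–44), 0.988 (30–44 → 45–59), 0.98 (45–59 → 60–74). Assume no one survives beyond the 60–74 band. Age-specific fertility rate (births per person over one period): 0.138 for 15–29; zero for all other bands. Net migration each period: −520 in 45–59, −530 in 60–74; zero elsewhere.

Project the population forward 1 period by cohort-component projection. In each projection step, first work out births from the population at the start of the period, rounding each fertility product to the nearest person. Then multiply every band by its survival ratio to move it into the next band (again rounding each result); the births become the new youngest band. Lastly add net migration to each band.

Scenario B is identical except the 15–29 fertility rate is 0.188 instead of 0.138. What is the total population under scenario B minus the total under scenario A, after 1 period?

Call the groups 1 to 5, youngest first.
— Period 1 —
Births: 8800 × 0.138 = 1214
Group 2: 2900 × 0.978 = 2836
Group 3: 8800 × 0.965 = 8492
Group 4: 14600 × 0.988 = 14425
Group 5: 11600 × 0.98 = 11368
Net migration: Group 4 − 520 → 13905; Group 5 − 530 → 10838
End of period: [1214, 2836, 8492, 13905, 10838]
Scenario A total after 1 period: 37285
Scenario B projection —
— Period 1 —
Births: 8800 × 0.188 = 1654
Group 2: 2900 × 0.978 = 2836
Group 3: 8800 × 0.965 = 8492
Group 4: 14600 × 0.988 = 14425
Group 5: 11600 × 0.98 = 11368
Net migration: Group 4 − 520 → 13905; Group 5 − 530 → 10838
End of period: [1654, 2836, 8492, 13905, 10838]
Scenario B total after 1 period: 37725
Difference B − A = 37725 − 37285 = 440

440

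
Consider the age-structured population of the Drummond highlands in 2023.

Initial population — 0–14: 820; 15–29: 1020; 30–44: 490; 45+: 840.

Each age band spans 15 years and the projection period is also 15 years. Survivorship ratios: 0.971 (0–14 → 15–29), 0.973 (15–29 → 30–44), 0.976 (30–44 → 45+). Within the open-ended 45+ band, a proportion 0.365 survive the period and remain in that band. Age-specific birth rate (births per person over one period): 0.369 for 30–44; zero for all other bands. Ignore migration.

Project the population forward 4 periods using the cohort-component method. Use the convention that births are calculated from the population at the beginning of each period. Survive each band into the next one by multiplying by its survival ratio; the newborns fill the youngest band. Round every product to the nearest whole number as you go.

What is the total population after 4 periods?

[period 1]
Births: 490 * 0.369 = 181
15–29: 820 * 0.971 = 796
30–44: 1020 * 0.973 = 992
45+: 490 * 0.976 + 840 * 0.365 = 478 + 307 = 785
Population now: 0–14=181, 15–29=796, 30–44=992, 45+=785
[period 2]
Births: 992 * 0.369 = 366
15–29: 181 * 0.971 = 176
30–44: 796 * 0.973 = 775
45+: 992 * 0.976 + 785 * 0.365 = 968 + 287 = 1255
Population now: 0–14=366, 15–29=176, 30–44=775, 45+=1255
[period 3]
Births: 775 * 0.369 = 286
15–29: 366 * 0.971 = 355
30–44: 176 * 0.973 = 171
45+: 775 * 0.976 + 1255 * 0.365 = 756 + 458 = 1214
Population now: 0–14=286, 15–29=355, 30–44=171, 45+=1214
[period 4]
Births: 171 * 0.369 = 63
15–29: 286 * 0.971 = 278
30–44: 355 * 0.973 = 345
45+: 171 * 0.976 + 1214 * 0.365 = 167 + 443 = 610
Population now: 0–14=63, 15–29=278, 30–44=345, 45+=610
Total after period 4: 63 + 278 + 345 + 610 = 1296

1296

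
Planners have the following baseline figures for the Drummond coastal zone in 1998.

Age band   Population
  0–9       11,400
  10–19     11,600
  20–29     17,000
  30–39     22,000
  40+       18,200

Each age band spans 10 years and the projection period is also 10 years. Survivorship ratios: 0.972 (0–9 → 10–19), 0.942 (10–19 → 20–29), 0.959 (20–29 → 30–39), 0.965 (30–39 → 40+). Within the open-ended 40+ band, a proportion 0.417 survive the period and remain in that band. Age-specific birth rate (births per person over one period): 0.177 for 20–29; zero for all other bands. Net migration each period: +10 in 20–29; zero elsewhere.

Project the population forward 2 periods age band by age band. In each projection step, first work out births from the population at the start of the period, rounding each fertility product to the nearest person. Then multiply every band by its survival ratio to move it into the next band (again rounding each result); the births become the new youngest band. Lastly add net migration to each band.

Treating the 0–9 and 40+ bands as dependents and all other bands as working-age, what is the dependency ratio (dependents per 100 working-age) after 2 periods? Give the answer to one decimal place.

Call the bands 1 to 5, youngest first.
Period 1:
Births: 17000 × 0.177 = 3009
Band 2: 11400 × 0.972 = 11081
Band 3: 11600 × 0.942 = 10927
Band 4: 17000 × 0.959 = 16303
Band 5: 22000 × 0.965 + 18200 × 0.417 = 21230 + 7589 = 28819
Net migration: Band 3 + 10 → 10937
Giving 3009 / 11081 / 10937 / 16303 / 28819.
Period 2:
Births: 10937 × 0.177 = 1936
Band 2: 3009 × 0.972 = 2925
Band 3: 11081 × 0.942 = 10438
Band 4: 10937 × 0.959 = 10489
Band 5: 16303 × 0.965 + 28819 × 0.417 = 15732 + 12018 = 27750
Net migration: Band 3 + 10 → 10448
Giving 1936 / 2925 / 10448 / 10489 / 27750.
Dependents (band 0–9 + band 40+) = 1936 + 27750 = 29686; working-age = 23862; ratio = 29686/23862 × 100 = 124.4

124.4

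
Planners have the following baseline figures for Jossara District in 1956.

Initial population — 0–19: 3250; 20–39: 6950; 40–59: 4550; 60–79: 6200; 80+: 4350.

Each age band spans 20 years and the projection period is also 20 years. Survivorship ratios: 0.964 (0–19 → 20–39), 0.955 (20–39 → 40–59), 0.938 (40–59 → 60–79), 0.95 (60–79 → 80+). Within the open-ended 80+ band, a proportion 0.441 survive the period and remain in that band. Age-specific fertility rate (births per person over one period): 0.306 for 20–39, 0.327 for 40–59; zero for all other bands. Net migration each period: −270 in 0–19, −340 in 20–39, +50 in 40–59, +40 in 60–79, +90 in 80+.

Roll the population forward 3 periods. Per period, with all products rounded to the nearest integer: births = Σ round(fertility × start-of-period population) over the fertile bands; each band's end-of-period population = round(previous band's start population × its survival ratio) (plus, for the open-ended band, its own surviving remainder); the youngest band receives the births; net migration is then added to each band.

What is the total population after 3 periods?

18694

Let band 1 be 0–19 through band 5 = 80+.
Period 1:
Births: 6950 × 0.306 = 2127  |  4550 × 0.327 = 1488 ⇒ total 3615
Band 2: 3250 × 0.964 = 3133
Band 3: 6950 × 0.955 = 6637
Band 4: 4550 × 0.938 = 4268
Band 5: 6200 × 0.95 + 4350 × 0.441 = 5890 + 1918 = 7808
Net migration: Band 1 − 270 → 3345; Band 2 − 340 → 2793; Band 3 + 50 → 6687; Band 4 + 40 → 4308; Band 5 + 90 → 7898
→ [3345, 2793, 6687, 4308, 7898]
Period 2:
Births: 2793 × 0.306 = 855  |  6687 × 0.327 = 2187 ⇒ total 3042
Band 2: 3345 × 0.964 = 3225
Band 3: 2793 × 0.955 = 2667
Band 4: 6687 × 0.938 = 6272
Band 5: 4308 × 0.95 + 7898 × 0.441 = 4093 + 3483 = 7576
Net migration: Band 1 − 270 → 2772; Band 2 − 340 → 2885; Band 3 + 50 → 2717; Band 4 + 40 → 6312; Band 5 + 90 → 7666
→ [2772, 2885, 2717, 6312, 7666]
Period 3:
Births: 2885 × 0.306 = 883  |  2717 × 0.327 = 888 ⇒ total 1771
Band 2: 2772 × 0.964 = 2672
Band 3: 2885 × 0.955 = 2755
Band 4: 2717 × 0.938 = 2549
Band 5: 6312 × 0.95 + 7666 × 0.441 = 5996 + 3381 = 9377
Net migration: Band 1 − 270 → 1501; Band 2 − 340 → 2332; Band 3 + 50 → 2805; Band 4 + 40 → 2589; Band 5 + 90 → 9467
→ [1501, 2332, 2805, 2589, 9467]
Total after period 3: 1501 + 2332 + 2805 + 2589 + 9467 = 18694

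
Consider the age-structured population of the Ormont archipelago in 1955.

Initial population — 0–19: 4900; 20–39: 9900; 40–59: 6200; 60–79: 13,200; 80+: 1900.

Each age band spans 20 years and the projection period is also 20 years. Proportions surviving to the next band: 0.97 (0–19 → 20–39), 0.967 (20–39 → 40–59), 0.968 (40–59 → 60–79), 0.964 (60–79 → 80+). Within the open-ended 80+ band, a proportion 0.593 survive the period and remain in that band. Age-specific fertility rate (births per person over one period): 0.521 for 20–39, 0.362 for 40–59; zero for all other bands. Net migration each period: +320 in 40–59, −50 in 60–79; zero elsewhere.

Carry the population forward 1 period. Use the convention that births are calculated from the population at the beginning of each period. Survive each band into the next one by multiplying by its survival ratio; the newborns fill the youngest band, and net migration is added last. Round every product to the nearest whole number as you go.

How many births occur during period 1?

7402

After projecting period 1:
Births: 9900 × 0.521 = 5158, 6200 × 0.362 = 2244 → total 7402
20–39: 4900 × 0.97 = 4753
40–59: 9900 × 0.967 = 9573
60–79: 6200 × 0.968 = 6002
80+: 13200 × 0.964 + 1900 × 0.593 = 12725 + 1127 = 13852
Net migration: 40–59 + 320 → 9893; 60–79 − 50 → 5952
→ [7402, 4753, 9893, 5952, 13852]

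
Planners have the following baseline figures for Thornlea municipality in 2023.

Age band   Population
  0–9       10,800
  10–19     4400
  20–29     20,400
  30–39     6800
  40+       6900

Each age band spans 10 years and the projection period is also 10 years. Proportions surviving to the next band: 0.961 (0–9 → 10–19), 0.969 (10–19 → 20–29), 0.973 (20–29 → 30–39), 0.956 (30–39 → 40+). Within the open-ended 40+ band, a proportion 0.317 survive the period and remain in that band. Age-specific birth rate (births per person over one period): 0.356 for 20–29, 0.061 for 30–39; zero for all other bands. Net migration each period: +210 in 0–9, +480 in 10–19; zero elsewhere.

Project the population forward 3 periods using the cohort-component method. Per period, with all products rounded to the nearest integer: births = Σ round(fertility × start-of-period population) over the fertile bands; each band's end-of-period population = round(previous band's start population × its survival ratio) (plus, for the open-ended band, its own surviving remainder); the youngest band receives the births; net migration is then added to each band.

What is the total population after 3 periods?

36414

Numbering the bands 1..5 from youngest to oldest:
[period 1]
Births: 20400 * 0.356 = 7262  |  6800 * 0.061 = 415 — total 7677
Band 2: 10800 * 0.961 = 10379
Band 3: 4400 * 0.969 = 4264
Band 4: 20400 * 0.973 = 19849
Band 5: 6800 * 0.956 + 6900 * 0.317 = 6501 + 2187 = 8688
Net migration: Band 1 + 210 → 7887; Band 2 + 480 → 10859
→ [7887, 10859, 4264, 19849, 8688]
[period 2]
Births: 4264 * 0.356 = 1518  |  19849 * 0.061 = 1211 — total 2729
Band 2: 7887 * 0.961 = 7579
Band 3: 10859 * 0.969 = 10522
Band 4: 4264 * 0.973 = 4149
Band 5: 19849 * 0.956 + 8688 * 0.317 = 18976 + 2754 = 21730
Net migration: Band 1 + 210 → 2939; Band 2 + 480 → 8059
→ [2939, 8059, 10522, 4149, 21730]
[period 3]
Births: 10522 * 0.356 = 3746  |  4149 * 0.061 = 253 — total 3999
Band 2: 2939 * 0.961 = 2824
Band 3: 8059 * 0.969 = 7809
Band 4: 10522 * 0.973 = 10238
Band 5: 4149 * 0.956 + 21730 * 0.317 = 3966 + 6888 = 10854
Net migration: Band 1 + 210 → 4209; Band 2 + 480 → 3304
→ [4209, 3304, 7809, 10238, 10854]
Total after period 3: 4209 + 3304 + 7809 + 10238 + 10854 = 36414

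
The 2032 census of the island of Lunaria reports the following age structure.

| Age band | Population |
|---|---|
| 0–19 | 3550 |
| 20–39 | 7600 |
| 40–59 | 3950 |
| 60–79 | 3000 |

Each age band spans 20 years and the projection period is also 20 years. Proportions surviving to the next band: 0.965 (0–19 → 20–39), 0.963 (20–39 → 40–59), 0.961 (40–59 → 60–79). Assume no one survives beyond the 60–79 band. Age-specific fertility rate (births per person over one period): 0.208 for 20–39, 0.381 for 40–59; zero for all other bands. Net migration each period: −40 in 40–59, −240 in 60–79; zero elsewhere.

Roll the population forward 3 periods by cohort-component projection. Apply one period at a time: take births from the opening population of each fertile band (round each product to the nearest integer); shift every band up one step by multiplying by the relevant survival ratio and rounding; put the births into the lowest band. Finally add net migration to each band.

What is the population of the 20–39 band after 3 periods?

3364

Period 1.
Births: 7600 × 0.208 = 1581, 3950 × 0.381 = 1505 ⇒ total 3086
20–39: 3550 × 0.965 = 3426
40–59: 7600 × 0.963 = 7319
60–79: 3950 × 0.961 = 3796
Net migration: 40–59 − 40 → 7279; 60–79 − 240 → 3556
Giving 3086 / 3426 / 7279 / 3556.
Period 2.
Births: 3426 × 0.208 = 713, 7279 × 0.381 = 2773 ⇒ total 3486
20–39: 3086 × 0.965 = 2978
40–59: 3426 × 0.963 = 3299
60–79: 7279 × 0.961 = 6995
Net migration: 40–59 − 40 → 3259; 60–79 − 240 → 6755
Giving 3486 / 2978 / 3259 / 6755.
Period 3.
Births: 2978 × 0.208 = 619, 3259 × 0.381 = 1242 ⇒ total 1861
20–39: 3486 × 0.965 = 3364
40–59: 2978 × 0.963 = 2868
60–79: 3259 × 0.961 = 3132
Net migration: 40–59 − 40 → 2828; 60–79 − 240 → 2892
Giving 1861 / 3364 / 2828 / 2892.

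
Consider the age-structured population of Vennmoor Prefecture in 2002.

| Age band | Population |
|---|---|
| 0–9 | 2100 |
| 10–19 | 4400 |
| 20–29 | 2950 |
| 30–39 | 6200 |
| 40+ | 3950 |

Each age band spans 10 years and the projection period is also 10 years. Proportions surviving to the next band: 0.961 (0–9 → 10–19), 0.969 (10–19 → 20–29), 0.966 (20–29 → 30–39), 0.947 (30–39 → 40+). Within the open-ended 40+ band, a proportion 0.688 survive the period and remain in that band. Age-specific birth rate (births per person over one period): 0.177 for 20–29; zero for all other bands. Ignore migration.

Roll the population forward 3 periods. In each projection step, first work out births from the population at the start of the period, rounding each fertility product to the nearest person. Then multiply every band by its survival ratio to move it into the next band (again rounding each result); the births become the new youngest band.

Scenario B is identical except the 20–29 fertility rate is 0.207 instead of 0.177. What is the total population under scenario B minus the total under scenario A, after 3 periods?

Let group 1 be 0–9 through group 5 = 40+.
Period 1:
Births: 2950 × 0.177 = 522
Group 2: 2100 × 0.961 = 2018
Group 3: 4400 × 0.969 = 4264
Group 4: 2950 × 0.966 = 2850
Group 5: 6200 × 0.947 + 3950 × 0.688 = 5871 + 2718 = 8589
End of period: [522, 2018, 4264, 2850, 8589]
Period 2:
Births: 4264 × 0.177 = 755
Group 2: 522 × 0.961 = 502
Group 3: 2018 × 0.969 = 1955
Group 4: 4264 × 0.966 = 4119
Group 5: 2850 × 0.947 + 8589 × 0.688 = 2699 + 5909 = 8608
End of period: [755, 502, 1955, 4119, 8608]
Period 3:
Births: 1955 × 0.177 = 346
Group 2: 755 × 0.961 = 726
Group 3: 502 × 0.969 = 486
Group 4: 1955 × 0.966 = 1889
Group 5: 4119 × 0.947 + 8608 × 0.688 = 3901 + 5922 = 9823
End of period: [346, 726, 486, 1889, 9823]
Scenario A total after 3 periods: 13270
Scenario B projection —
Period 1:
Births: 2950 × 0.207 = 611
Group 2: 2100 × 0.961 = 2018
Group 3: 4400 × 0.969 = 4264
Group 4: 2950 × 0.966 = 2850
Group 5: 6200 × 0.947 + 3950 × 0.688 = 5871 + 2718 = 8589
End of period: [611, 2018, 4264, 2850, 8589]
Period 2:
Births: 4264 × 0.207 = 883
Group 2: 611 × 0.961 = 587
Group 3: 2018 × 0.969 = 1955
Group 4: 4264 × 0.966 = 4119
Group 5: 2850 × 0.947 + 8589 × 0.688 = 2699 + 5909 = 8608
End of period: [883, 587, 1955, 4119, 8608]
Period 3:
Births: 1955 × 0.207 = 405
Group 2: 883 × 0.961 = 849
Group 3: 587 × 0.969 = 569
Group 4: 1955 × 0.966 = 1889
Group 5: 4119 × 0.947 + 8608 × 0.688 = 3901 + 5922 = 9823
End of period: [405, 849, 569, 1889, 9823]
Scenario B total after 3 periods: 13535
Difference B − A = 13535 − 13270 = 265

265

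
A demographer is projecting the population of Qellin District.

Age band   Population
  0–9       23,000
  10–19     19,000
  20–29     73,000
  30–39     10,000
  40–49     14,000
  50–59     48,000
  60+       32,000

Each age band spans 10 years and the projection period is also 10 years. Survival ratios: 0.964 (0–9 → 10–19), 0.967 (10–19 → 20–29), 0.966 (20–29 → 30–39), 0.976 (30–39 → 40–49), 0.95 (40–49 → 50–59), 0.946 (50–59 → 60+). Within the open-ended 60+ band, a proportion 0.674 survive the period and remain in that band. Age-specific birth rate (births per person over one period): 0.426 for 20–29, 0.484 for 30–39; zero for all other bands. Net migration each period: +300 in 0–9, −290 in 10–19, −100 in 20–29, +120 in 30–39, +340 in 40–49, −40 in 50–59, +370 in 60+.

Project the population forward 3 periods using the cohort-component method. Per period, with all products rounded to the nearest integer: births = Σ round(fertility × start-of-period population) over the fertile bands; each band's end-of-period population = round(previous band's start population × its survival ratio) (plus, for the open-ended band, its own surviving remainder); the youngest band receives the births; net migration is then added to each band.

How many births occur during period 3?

17574

Call the bands 1 to 7, youngest first.
After projecting period 1:
Births: 73000 × 0.426 = 31098 ; 10000 × 0.484 = 4840 — total 35938
Band 2: 23000 × 0.964 = 22172
Band 3: 19000 × 0.967 = 18373
Band 4: 73000 × 0.966 = 70518
Band 5: 10000 × 0.976 = 9760
Band 6: 14000 × 0.95 = 13300
Band 7: 48000 × 0.946 + 32000 × 0.674 = 45408 + 21568 = 66976
Net migration: Band 1 + 300 → 36238; Band 2 − 290 → 21882; Band 3 − 100 → 18273; Band 4 + 120 → 70638; Band 5 + 340 → 10100; Band 6 − 40 → 13260; Band 7 + 370 → 67346
End of period: [36238, 21882, 18273, 70638, 10100, 13260, 67346]
After projecting period 2:
Births: 18273 × 0.426 = 7784 ; 70638 × 0.484 = 34189 — total 41973
Band 2: 36238 × 0.964 = 34933
Band 3: 21882 × 0.967 = 21160
Band 4: 18273 × 0.966 = 17652
Band 5: 70638 × 0.976 = 68943
Band 6: 10100 × 0.95 = 9595
Band 7: 13260 × 0.946 + 67346 × 0.674 = 12544 + 45391 = 57935
Net migration: Band 1 + 300 → 42273; Band 2 − 290 → 34643; Band 3 − 100 → 21060; Band 4 + 120 → 17772; Band 5 + 340 → 69283; Band 6 − 40 → 9555; Band 7 + 370 → 58305
End of period: [42273, 34643, 21060, 17772, 69283, 9555, 58305]
After projecting period 3:
Births: 21060 × 0.426 = 8972 ; 17772 × 0.484 = 8602 — total 17574
Band 2: 42273 × 0.964 = 40751
Band 3: 34643 × 0.967 = 33500
Band 4: 21060 × 0.966 = 20344
Band 5: 17772 × 0.976 = 17345
Band 6: 69283 × 0.95 = 65819
Band 7: 9555 × 0.946 + 58305 × 0.674 = 9039 + 39298 = 48337
Net migration: Band 1 + 300 → 17874; Band 2 − 290 → 40461; Band 3 − 100 → 33400; Band 4 + 120 → 20464; Band 5 + 340 → 17685; Band 6 − 40 → 65779; Band 7 + 370 → 48707
End of period: [17874, 40461, 33400, 20464, 17685, 65779, 48707]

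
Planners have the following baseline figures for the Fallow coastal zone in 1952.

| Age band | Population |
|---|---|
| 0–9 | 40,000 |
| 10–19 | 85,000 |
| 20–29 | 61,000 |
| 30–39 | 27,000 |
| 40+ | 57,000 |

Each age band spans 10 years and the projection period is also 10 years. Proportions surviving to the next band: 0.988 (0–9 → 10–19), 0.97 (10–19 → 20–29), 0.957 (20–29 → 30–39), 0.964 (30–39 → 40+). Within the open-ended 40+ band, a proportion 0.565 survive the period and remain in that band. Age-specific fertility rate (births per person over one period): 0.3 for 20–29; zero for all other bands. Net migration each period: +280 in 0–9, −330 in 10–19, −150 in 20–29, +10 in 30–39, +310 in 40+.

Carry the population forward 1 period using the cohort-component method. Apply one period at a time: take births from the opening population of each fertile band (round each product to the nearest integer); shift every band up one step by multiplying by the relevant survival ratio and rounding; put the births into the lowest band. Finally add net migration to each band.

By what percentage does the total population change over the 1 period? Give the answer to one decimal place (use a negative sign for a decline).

-4.8

— Period 1 —
Births: 61000 × 0.3 = 18300
10–19: 40000 × 0.988 = 39520
20–29: 85000 × 0.97 = 82450
30–39: 61000 × 0.957 = 58377
40+: 27000 × 0.964 + 57000 × 0.565 = 26028 + 32205 = 58233
Net migration: 0–9 + 280 → 18580; 10–19 − 330 → 39190; 20–29 − 150 → 82300; 30–39 + 10 → 58387; 40+ + 310 → 58543
→ [18580, 39190, 82300, 58387, 58543]
Total: 270000 → 257000; change = -13000; percentage change = -4.8%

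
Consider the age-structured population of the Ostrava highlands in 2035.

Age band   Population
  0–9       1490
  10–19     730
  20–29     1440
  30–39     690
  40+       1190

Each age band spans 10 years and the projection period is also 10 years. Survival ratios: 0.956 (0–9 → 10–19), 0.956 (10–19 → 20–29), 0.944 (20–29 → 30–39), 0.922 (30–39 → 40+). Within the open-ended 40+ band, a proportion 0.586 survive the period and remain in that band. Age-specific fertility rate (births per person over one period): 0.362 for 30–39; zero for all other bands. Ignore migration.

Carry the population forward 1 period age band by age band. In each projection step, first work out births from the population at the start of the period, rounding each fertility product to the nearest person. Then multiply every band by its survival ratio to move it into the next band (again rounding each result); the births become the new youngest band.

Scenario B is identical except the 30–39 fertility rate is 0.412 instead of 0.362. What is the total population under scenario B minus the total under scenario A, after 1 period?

34

— Period 1 —
Births: 690 * 0.362 = 250
10–19: 1490 * 0.956 = 1424
20–29: 730 * 0.956 = 698
30–39: 1440 * 0.944 = 1359
40+: 690 * 0.922 + 1190 * 0.586 = 636 + 697 = 1333
End of period: [250, 1424, 698, 1359, 1333]
Scenario A total after 1 period: 5064
Scenario B projection —
— Period 1 —
Births: 690 * 0.412 = 284
10–19: 1490 * 0.956 = 1424
20–29: 730 * 0.956 = 698
30–39: 1440 * 0.944 = 1359
40+: 690 * 0.922 + 1190 * 0.586 = 636 + 697 = 1333
End of period: [284, 1424, 698, 1359, 1333]
Scenario B total after 1 period: 5098
Difference B − A = 5098 − 5064 = 34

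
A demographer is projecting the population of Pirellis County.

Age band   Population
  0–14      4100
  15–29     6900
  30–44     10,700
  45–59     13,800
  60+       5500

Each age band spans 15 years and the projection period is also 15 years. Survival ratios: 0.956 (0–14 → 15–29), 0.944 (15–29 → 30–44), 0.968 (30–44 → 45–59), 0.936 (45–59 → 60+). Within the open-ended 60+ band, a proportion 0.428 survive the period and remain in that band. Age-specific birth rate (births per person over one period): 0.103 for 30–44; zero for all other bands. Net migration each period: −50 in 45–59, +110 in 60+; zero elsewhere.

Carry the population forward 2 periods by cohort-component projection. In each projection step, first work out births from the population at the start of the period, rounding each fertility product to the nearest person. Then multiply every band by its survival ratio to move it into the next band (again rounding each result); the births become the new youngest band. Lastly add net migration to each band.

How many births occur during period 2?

(Bands numbered youngest = 1 to oldest = 5.)
Period 1.
Births: 10700 × 0.103 = 1102
Band 2: 4100 × 0.956 = 3920
Band 3: 6900 × 0.944 = 6514
Band 4: 10700 × 0.968 = 10358
Band 5: 13800 × 0.936 + 5500 × 0.428 = 12917 + 2354 = 15271
Net migration: Band 4 − 50 → 10308; Band 5 + 110 → 15381
→ [1102, 3920, 6514, 10308, 15381]
Period 2.
Births: 6514 × 0.103 = 671
Band 2: 1102 × 0.956 = 1054
Band 3: 3920 × 0.944 = 3700
Band 4: 6514 × 0.968 = 6306
Band 5: 10308 × 0.936 + 15381 × 0.428 = 9648 + 6583 = 16231
Net migration: Band 4 − 50 → 6256; Band 5 + 110 → 16341
→ [671, 1054, 3700, 6256, 16341]

671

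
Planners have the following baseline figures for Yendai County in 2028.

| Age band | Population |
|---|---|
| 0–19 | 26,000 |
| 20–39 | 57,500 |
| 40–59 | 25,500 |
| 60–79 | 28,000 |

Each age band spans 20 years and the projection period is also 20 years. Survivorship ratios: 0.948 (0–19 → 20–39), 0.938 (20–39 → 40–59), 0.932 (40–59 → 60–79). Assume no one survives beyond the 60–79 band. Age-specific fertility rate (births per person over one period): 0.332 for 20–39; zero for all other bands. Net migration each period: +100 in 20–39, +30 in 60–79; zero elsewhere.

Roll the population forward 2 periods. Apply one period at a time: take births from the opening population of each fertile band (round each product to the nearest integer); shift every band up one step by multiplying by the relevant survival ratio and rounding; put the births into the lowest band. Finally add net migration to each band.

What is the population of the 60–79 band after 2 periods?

Call the groups 1 to 4, youngest first.
[period 1]
Births: 57500 × 0.332 = 19090
Group 2: 26000 × 0.948 = 24648
Group 3: 57500 × 0.938 = 53935
Group 4: 25500 × 0.932 = 23766
Net migration: Group 2 + 100 → 24748; Group 4 + 30 → 23796
End of period: [19090, 24748, 53935, 23796]
[period 2]
Births: 24748 × 0.332 = 8216
Group 2: 19090 × 0.948 = 18097
Group 3: 24748 × 0.938 = 23214
Group 4: 53935 × 0.932 = 50267
Net migration: Group 2 + 100 → 18197; Group 4 + 30 → 50297
End of period: [8216, 18197, 23214, 50297]

50297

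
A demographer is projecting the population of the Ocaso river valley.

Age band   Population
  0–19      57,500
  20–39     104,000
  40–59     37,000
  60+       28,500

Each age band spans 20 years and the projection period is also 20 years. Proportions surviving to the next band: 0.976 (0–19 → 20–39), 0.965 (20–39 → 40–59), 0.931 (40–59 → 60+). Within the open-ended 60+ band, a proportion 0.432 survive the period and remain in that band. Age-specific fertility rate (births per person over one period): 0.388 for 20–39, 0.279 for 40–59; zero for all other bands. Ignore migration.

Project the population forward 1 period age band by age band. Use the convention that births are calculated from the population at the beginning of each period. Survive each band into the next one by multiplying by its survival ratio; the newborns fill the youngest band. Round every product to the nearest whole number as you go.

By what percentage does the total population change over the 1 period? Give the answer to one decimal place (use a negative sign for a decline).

Period 1.
Births: 104000 × 0.388 = 40352  |  37000 × 0.279 = 10323 → total 50675
20–39: 57500 × 0.976 = 56120
40–59: 104000 × 0.965 = 100360
60+: 37000 × 0.931 + 28500 × 0.432 = 34447 + 12312 = 46759
Population now: 0–19=50675, 20–39=56120, 40–59=100360, 60+=46759
Total: 227000 → 253914; change = 26914; percentage change = 11.9%

11.9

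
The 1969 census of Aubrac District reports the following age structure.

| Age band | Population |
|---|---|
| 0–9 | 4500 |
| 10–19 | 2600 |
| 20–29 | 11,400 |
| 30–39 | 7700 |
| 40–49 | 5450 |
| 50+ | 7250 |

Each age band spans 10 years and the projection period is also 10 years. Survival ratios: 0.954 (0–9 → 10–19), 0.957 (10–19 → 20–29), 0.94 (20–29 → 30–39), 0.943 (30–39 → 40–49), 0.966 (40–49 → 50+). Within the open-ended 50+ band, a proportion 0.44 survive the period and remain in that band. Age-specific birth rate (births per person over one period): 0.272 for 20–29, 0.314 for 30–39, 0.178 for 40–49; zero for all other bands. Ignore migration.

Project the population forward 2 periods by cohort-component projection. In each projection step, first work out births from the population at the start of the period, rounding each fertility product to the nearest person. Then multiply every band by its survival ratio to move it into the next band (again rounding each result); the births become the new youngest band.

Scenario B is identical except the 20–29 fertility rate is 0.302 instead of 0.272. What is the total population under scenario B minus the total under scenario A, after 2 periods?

Call the groups 1 to 6, youngest first.
— Period 1 —
Births: 11400 × 0.272 = 3101, 7700 × 0.314 = 2418, 5450 × 0.178 = 970 — total 6489
Group 2: 4500 × 0.954 = 4293
Group 3: 2600 × 0.957 = 2488
Group 4: 11400 × 0.94 = 10716
Group 5: 7700 × 0.943 = 7261
Group 6: 5450 × 0.966 + 7250 × 0.44 = 5265 + 3190 = 8455
Population now: 0–9=6489, 10–19=4293, 20–29=2488, 30–39=10716, 40–49=7261, 50+=8455
— Period 2 —
Births: 2488 × 0.272 = 677, 10716 × 0.314 = 3365, 7261 × 0.178 = 1292 — total 5334
Group 2: 6489 × 0.954 = 6191
Group 3: 4293 × 0.957 = 4108
Group 4: 2488 × 0.94 = 2339
Group 5: 10716 × 0.943 = 10105
Group 6: 7261 × 0.966 + 8455 × 0.44 = 7014 + 3720 = 10734
Population now: 0–9=5334, 10–19=6191, 20–29=4108, 30–39=2339, 40–49=10105, 50+=10734
Scenario A total after 2 periods: 38811
Scenario B projection —
— Period 1 —
Births: 11400 × 0.302 = 3443, 7700 × 0.314 = 2418, 5450 × 0.178 = 970 — total 6831
Group 2: 4500 × 0.954 = 4293
Group 3: 2600 × 0.957 = 2488
Group 4: 11400 × 0.94 = 10716
Group 5: 7700 × 0.943 = 7261
Group 6: 5450 × 0.966 + 7250 × 0.44 = 5265 + 3190 = 8455
Population now: 0–9=6831, 10–19=4293, 20–29=2488, 30–39=10716, 40–49=7261, 50+=8455
— Period 2 —
Births: 2488 × 0.302 = 751, 10716 × 0.314 = 3365, 7261 × 0.178 = 1292 — total 5408
Group 2: 6831 × 0.954 = 6517
Group 3: 4293 × 0.957 = 4108
Group 4: 2488 × 0.94 = 2339
Group 5: 10716 × 0.943 = 10105
Group 6: 7261 × 0.966 + 8455 × 0.44 = 7014 + 3720 = 10734
Population now: 0–9=5408, 10–19=6517, 20–29=4108, 30–39=2339, 40–49=10105, 50+=10734
Scenario B total after 2 periods: 39211
Difference B − A = 39211 − 38811 = 400

400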